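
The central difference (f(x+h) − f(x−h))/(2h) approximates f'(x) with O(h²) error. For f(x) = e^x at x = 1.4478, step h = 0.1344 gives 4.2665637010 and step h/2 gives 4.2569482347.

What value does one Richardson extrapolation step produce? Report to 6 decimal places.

4.253743

Leading term ∝ h^2; use weight 4 = 2^2.
Numerator 4*A(h/2) − A(h) = 4*4.2569482347 − 4.2665637010 = 12.7612292378
Denominator 4 − 1 = 3.
12.7612292378 ÷ 3 = 4.2537430793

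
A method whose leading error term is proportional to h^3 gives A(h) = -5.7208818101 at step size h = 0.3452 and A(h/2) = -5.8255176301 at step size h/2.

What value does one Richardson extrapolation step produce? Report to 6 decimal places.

-5.840466

Order 3 gives 2^r = 8 and 2^r − 1 = 7.
Top: 8(-5.8255176301) − (-5.7208818101) = -40.8832592307
R = (-40.8832592307)/7 = -5.8404656044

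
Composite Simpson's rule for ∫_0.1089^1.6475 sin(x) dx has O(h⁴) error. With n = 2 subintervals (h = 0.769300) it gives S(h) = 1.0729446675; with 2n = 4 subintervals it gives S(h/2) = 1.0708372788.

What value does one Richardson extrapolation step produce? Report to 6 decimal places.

Leading term ∝ h^4; use weight 16 = 2^4.
A(h/2) − A(h) = 1.0708372788 − 1.0729446675 = -0.0021073887
Correction (A(h/2) − A(h))/(16 − 1) = (-0.0021073887)/15 = -0.0001404926
R = A(h/2) + (A(h/2) − A(h))/15 = 1.0708372788 − 0.0001404926 = 1.0706967862
Correction |R − A(h/2)| = 1.405e-04; gap |A(h/2) − A(h)| = 2.107e-03.

1.070697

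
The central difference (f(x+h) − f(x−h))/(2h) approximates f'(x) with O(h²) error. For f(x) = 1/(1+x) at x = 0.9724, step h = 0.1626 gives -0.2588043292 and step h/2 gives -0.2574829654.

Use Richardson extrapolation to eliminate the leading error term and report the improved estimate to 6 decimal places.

-0.257043

Method order is 2; weight 2^2 = 4.
Top: 4(-0.2574829654) − (-0.2588043292) = -0.7711275324
Denominator 4 − 1 = 3.
Result: -0.2570425108
Shift from A(h/2): +0.0004404546.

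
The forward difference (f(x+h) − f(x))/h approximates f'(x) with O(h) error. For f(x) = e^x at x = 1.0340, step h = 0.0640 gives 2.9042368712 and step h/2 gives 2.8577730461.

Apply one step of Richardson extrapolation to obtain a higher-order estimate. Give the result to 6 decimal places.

With r = 1 the leading error scales as h^1, so the weight is 2^1 = 2.
2^1·A(h/2) = 5.7155460922; minus A(h) gives 2.8113092210.
(2·2.8577730461 − 2.9042368712)/(2 − 1) = 2.8113092210
Gap between inputs: 4.646e-02; correction applied: −0.0464638251.

2.811309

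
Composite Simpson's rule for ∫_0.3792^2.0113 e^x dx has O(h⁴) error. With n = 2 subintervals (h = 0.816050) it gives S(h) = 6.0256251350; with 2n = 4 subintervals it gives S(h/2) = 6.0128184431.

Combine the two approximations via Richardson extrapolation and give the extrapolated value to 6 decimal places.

With r = 4 the leading error scales as h^4, so the weight is 2^4 = 16.
2^4*A(h/2) = 96.2050950896; minus A(h) gives 90.1794699546.
Extrapolated: 90.1794699546 / 15 = 6.0119646636
Gap between inputs: 1.281e-02; correction applied: −0.0008537795.

6.011965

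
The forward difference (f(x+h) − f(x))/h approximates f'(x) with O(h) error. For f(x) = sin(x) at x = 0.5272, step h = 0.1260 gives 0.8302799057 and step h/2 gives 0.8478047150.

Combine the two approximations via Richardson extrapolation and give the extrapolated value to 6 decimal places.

0.865330

r = 1, so 2^r = 2.
2 × 0.8478047150 = 1.6956094300; subtract 0.8302799057 → 0.8653295243
Divide by 2^1 − 1 = 1.
So the Richardson estimate is 0.8653295243.
Correction |R − A(h/2)| = 1.752e-02; gap |A(h/2) − A(h)| = 1.752e-02.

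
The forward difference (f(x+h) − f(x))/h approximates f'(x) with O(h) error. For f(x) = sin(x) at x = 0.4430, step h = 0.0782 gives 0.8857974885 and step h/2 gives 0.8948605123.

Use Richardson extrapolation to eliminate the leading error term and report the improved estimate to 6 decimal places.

0.903924

Error is O(h^1); halving h shrinks it by 2^1 = 2.
Weighted: 1.7897210246 − 0.8857974885 = 0.9039235361
(2×0.8948605123 − 0.8857974885)/(2 − 1) = 0.9039235361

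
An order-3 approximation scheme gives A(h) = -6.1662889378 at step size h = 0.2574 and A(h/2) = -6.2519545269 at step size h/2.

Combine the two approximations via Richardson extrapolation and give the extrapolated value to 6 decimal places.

Method order is 3; weight 2^3 = 8.
Top: 8(-6.2519545269) − (-6.1662889378) = -43.8493472774
Denominator 8 − 1 = 7.
(-43.8493472774) ÷ 7 = -6.2641924682

-6.264192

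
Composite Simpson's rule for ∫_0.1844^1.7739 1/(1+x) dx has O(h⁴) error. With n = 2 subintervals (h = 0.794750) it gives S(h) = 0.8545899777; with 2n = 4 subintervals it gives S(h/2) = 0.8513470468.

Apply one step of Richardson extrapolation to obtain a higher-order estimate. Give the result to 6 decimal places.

With r = 4 the leading error scales as h^4, so the weight is 2^4 = 16.
2^4 × A(h/2) = 13.6215527488; minus A(h) gives 12.7669627711.
Extrapolated: 12.7669627711 / 15 = 0.8511308514
Gap between inputs: 3.243e-03; correction applied: −0.0002161954.

0.851131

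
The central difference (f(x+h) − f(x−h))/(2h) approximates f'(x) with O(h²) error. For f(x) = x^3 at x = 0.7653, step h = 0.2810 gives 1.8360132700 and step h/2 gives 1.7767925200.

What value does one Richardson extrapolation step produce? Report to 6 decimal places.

1.757052

Leading term ∝ h^2; use weight 4 = 2^2.
4 × 1.7767925200 − 1.8360132700 = 5.2711568100
Divide by 2^2 − 1 = 3.
Result: 1.7570522700
Correction |R − A(h/2)| = 1.974e-02; gap |A(h/2) − A(h)| = 5.922e-02.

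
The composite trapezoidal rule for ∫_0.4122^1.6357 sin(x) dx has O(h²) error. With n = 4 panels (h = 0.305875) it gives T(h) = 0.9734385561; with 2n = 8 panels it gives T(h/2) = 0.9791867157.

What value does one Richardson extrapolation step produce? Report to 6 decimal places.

0.981103

Method order is 2; weight 2^2 = 4.
2^2 × A(h/2) = 3.9167468628; minus A(h) gives 2.9433083067.
2.9433083067 ÷ 3 = 0.9811027689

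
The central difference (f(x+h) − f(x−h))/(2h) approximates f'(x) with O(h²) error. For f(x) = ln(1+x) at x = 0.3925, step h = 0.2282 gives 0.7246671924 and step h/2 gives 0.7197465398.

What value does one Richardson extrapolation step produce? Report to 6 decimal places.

0.718106

r = 2: numerator weight 4, denominator 3.
Weighted: 2.8789861592 − 0.7246671924 = 2.1543189668
Denominator 4 − 1 = 3.
(4×0.7197465398 − 0.7246671924)/(4 − 1) = 0.7181063223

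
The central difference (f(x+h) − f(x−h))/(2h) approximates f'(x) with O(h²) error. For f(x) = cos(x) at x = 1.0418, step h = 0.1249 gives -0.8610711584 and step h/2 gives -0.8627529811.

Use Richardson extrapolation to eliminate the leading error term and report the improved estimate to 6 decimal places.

Error is O(h^2); halving h shrinks it by 2^2 = 4.
Weighted: (-3.4510119244) − (-0.8610711584) = -2.5899407660
R = (-2.5899407660)/3 = -0.8633135887
Correction |R − A(h/2)| = 5.606e-04; gap |A(h/2) − A(h)| = 1.682e-03.

-0.863314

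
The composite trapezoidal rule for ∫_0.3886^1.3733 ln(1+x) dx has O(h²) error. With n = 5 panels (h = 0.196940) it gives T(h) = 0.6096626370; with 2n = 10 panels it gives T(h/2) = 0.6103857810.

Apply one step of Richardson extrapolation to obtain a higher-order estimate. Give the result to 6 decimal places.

0.610627

Error is O(h^2); halving h shrinks it by 2^2 = 4.
Numerator 4×A(h/2) − A(h) = 4×0.6103857810 − 0.6096626370 = 1.8318804870
Denominator 4 − 1 = 3.
Extrapolated: 1.8318804870 / 3 = 0.6106268290
Gap between inputs: 7.231e-04; correction applied: +0.0002410480.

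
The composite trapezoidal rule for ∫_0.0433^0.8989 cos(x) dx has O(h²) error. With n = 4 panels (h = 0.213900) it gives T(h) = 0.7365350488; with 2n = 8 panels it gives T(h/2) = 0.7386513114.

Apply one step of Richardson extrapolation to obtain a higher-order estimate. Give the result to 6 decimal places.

r = 2: numerator weight 4, denominator 3.
Top: 4(0.7386513114) − (0.7365350488) = 2.2180701968
2.2180701968 ÷ 3 = 0.7393567323

0.739357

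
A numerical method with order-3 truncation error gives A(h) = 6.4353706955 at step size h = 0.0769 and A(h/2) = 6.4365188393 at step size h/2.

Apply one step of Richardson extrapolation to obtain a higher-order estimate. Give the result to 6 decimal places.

Order 3 gives 2^r = 8 and 2^r − 1 = 7.
8·6.4365188393 = 51.4921507144; subtract 6.4353706955 → 45.0567800189
Denominator 8 − 1 = 7.
Result: 6.4366828598

6.436683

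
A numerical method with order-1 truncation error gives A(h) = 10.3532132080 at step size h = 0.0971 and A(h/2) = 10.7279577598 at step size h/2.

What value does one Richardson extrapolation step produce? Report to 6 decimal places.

Leading term ∝ h^1; use weight 2 = 2^1.
Weighted: 21.4559155196 − 10.3532132080 = 11.1027023116
Extrapolated: 11.1027023116 / 1 = 11.1027023116

11.102702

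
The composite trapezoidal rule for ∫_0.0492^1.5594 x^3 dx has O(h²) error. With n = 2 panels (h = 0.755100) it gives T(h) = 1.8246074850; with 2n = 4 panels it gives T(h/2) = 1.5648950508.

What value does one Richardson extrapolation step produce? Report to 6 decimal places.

Leading term ∝ h^2; use weight 4 = 2^2.
4×1.5648950508 = 6.2595802032; 6.2595802032 − 1.8246074850 = 4.4349727182
Denominator 4 − 1 = 3.
Result: 1.4783242394

1.478324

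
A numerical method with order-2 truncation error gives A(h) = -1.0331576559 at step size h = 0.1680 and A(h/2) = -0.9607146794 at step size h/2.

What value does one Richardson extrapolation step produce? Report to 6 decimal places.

-0.936567

Leading term ∝ h^2; use weight 4 = 2^2.
Weighted: (-3.8428587176) − (-1.0331576559) = -2.8097010617
Extrapolated: (-2.8097010617) / 3 = -0.9365670206
Gap between inputs: 7.244e-02; correction applied: +0.0241476588.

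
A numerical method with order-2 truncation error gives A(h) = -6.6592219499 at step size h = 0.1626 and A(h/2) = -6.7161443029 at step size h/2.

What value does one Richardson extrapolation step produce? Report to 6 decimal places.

Error is O(h^2); halving h shrinks it by 2^2 = 4.
4*(-6.7161443029) − (-6.6592219499) = -20.2053552617
Denominator 4 − 1 = 3.
R = (-20.2053552617)/3 = -6.7351184206
Shift from A(h/2): −0.0189741177.

-6.735118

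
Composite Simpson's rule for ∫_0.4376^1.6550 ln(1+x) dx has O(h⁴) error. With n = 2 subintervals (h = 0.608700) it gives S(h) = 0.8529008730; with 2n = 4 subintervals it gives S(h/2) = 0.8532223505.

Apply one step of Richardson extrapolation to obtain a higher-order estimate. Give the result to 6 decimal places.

0.853244

r = 4: numerator weight 16, denominator 15.
Numerator 16·A(h/2) − A(h) = 16·0.8532223505 − 0.8529008730 = 12.7986567350
Extrapolated: 12.7986567350 / 15 = 0.8532437823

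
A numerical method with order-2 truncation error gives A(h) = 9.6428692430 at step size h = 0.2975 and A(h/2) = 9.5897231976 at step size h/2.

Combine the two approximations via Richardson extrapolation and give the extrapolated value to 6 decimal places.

The method has order 2: 2^2 = 4.
4 × 9.5897231976 = 38.3588927904; subtract 9.6428692430 → 28.7160235474
Extrapolated: 28.7160235474 / 3 = 9.5720078491
Shift from A(h/2): −0.0177153485.

9.572008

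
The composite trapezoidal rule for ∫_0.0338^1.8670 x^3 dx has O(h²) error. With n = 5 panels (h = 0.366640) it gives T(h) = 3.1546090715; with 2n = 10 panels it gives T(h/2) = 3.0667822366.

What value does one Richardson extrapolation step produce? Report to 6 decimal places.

3.037507

r = 2: numerator weight 4, denominator 3.
4×3.0667822366 − 3.1546090715 = 9.1125198749
9.1125198749 ÷ 3 = 3.0375066250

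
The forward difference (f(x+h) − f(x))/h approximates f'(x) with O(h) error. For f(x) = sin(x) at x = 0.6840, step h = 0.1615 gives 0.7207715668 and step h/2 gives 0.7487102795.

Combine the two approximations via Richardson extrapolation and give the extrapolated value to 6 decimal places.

Error is O(h^1); halving h shrinks it by 2^1 = 2.
A(h/2) − A(h) = 0.7487102795 − 0.7207715668 = 0.0279387127
Divide by 2^1 − 1 = 1: 0.0279387127/1 = 0.0279387127
R = 0.7487102795 + 0.0279387127 = 0.7766489922
Gap between inputs: 2.794e-02; correction applied: +0.0279387127.

0.776649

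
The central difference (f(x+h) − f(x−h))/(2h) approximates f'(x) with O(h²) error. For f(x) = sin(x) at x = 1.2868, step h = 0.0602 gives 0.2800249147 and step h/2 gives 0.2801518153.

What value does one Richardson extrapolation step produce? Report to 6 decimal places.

0.280194

Error is O(h^2); halving h shrinks it by 2^2 = 4.
Weighted: 1.1206072612 − 0.2800249147 = 0.8405823465
0.8405823465 ÷ 3 = 0.2801941155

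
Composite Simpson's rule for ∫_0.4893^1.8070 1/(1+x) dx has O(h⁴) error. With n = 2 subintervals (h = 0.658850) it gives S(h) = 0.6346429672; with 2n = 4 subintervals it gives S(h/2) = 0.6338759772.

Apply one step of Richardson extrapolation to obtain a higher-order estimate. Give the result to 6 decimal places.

0.633825

r = 4, so 2^r = 16.
Top: 16(0.6338759772) − (0.6346429672) = 9.5073726680
Divide by 2^4 − 1 = 15.
R = 9.5073726680/15 = 0.6338248445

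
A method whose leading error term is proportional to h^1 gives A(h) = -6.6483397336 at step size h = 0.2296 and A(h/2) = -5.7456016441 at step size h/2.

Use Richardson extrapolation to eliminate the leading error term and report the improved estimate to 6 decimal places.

Leading term ∝ h^1; use weight 2 = 2^1.
2*(-5.7456016441) = -11.4912032882; (-11.4912032882) − (-6.6483397336) = -4.8428635546
Divide by 2^1 − 1 = 1.
So the Richardson estimate is -4.8428635546.

-4.842864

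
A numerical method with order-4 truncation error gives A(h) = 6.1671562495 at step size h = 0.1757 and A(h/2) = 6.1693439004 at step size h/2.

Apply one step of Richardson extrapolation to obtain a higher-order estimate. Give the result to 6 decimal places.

With r = 4 the leading error scales as h^4, so the weight is 2^4 = 16.
16×6.1693439004 = 98.7095024064; subtract 6.1671562495 → 92.5423461569
R = 92.5423461569/15 = 6.1694897438
Shift from A(h/2): +0.0001458434.

6.169490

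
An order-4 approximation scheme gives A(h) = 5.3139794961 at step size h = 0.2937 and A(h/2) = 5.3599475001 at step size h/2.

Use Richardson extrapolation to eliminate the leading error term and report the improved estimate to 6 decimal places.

Error is O(h^4); halving h shrinks it by 2^4 = 16.
16*5.3599475001 − 5.3139794961 = 80.4451805055
Denominator 16 − 1 = 15.
R = 80.4451805055/15 = 5.3630120337
Gap between inputs: 4.597e-02; correction applied: +0.0030645336.

5.363012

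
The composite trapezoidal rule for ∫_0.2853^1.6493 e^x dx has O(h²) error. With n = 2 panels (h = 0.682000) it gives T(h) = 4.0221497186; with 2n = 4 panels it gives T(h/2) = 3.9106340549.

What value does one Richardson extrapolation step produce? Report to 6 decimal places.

3.873462

Order 2 gives 2^r = 4 and 2^r − 1 = 3.
Weighted: 15.6425362196 − 4.0221497186 = 11.6203865010
11.6203865010 ÷ 3 = 3.8734621670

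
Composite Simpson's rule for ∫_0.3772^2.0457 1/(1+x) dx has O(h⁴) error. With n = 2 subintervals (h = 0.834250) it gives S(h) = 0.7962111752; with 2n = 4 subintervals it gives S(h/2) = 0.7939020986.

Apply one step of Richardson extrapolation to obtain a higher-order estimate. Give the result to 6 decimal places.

With r = 4 the leading error scales as h^4, so the weight is 2^4 = 16.
Difference of the inputs: 0.7939020986 − 0.7962111752 = -0.0023090766
Correction (A(h/2) − A(h))/(16 − 1) = (-0.0023090766)/15 = -0.0001539384
R = A(h/2) + (A(h/2) − A(h))/15 = 0.7939020986 − 0.0001539384 = 0.7937481602
Shift from A(h/2): −0.0001539384.

0.793748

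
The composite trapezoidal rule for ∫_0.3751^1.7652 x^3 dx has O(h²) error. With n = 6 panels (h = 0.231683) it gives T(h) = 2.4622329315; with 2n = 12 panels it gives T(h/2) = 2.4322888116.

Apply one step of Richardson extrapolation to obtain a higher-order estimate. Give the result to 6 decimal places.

2.422307

r = 2, so 2^r = 4.
Difference of the inputs: 2.4322888116 − 2.4622329315 = -0.0299441199
Divide by 2^2 − 1 = 3: (-0.0299441199)/3 = -0.0099813733
R = A(h/2) + (A(h/2) − A(h))/3 = 2.4322888116 − 0.0099813733 = 2.4223074383
Gap between inputs: 2.994e-02; correction applied: −0.0099813733.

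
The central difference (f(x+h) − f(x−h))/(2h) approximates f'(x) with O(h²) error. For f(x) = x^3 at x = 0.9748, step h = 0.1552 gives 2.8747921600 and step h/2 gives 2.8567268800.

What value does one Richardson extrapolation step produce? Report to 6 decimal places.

r = 2: numerator weight 4, denominator 3.
Difference of the inputs: 2.8567268800 − 2.8747921600 = -0.0180652800
Divide by 2^2 − 1 = 3: (-0.0180652800)/3 = -0.0060217600
R = 2.8567268800 − 0.0060217600 = 2.8507051200

2.850705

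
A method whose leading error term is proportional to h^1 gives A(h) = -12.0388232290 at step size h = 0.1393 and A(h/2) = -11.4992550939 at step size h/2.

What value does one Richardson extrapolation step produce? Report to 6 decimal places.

-10.959687

Leading term ∝ h^1; use weight 2 = 2^1.
2^1 × A(h/2) = -22.9985101878; minus A(h) gives -10.9596869588.
(-10.9596869588) ÷ 1 = -10.9596869588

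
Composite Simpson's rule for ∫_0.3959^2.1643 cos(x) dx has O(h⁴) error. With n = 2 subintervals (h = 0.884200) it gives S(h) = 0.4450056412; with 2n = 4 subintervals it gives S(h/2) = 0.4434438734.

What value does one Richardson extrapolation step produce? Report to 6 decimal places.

0.443340

r = 4, so 2^r = 16.
16*0.4434438734 = 7.0951019744; subtract 0.4450056412 → 6.6500963332
Extrapolated: 6.6500963332 / 15 = 0.4433397555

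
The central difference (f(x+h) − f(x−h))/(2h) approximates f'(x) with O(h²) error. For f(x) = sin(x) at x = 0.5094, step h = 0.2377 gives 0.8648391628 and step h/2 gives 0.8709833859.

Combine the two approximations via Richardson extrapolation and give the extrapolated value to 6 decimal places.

r = 2: numerator weight 4, denominator 3.
4 × 0.8709833859 = 3.4839335436; subtract 0.8648391628 → 2.6190943808
Divide by 2^2 − 1 = 3.
Result: 0.8730314603

0.873031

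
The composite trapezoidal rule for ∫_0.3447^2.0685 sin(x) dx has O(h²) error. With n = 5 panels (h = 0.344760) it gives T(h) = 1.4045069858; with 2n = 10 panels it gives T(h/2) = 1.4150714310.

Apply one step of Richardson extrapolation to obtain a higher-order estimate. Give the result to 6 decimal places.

1.418593

r = 2: numerator weight 4, denominator 3.
Weighted: 5.6602857240 − 1.4045069858 = 4.2557787382
(4·1.4150714310 − 1.4045069858)/(4 − 1) = 1.4185929127
Gap between inputs: 1.056e-02; correction applied: +0.0035214817.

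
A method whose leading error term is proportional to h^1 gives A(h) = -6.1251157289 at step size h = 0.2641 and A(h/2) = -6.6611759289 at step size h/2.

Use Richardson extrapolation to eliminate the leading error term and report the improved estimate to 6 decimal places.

r = 1: numerator weight 2, denominator 1.
Weighted: (-13.3223518578) − (-6.1251157289) = -7.1972361289
(2 × (-6.6611759289) − (-6.1251157289))/(2 − 1) = -7.1972361289

-7.197236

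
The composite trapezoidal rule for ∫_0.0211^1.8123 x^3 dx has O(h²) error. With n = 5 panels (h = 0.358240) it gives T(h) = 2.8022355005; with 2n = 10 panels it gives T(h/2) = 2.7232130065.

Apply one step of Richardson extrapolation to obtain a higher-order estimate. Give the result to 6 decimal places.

2.696872

Error is O(h^2); halving h shrinks it by 2^2 = 4.
4*2.7232130065 − 2.8022355005 = 8.0906165255
Denominator 4 − 1 = 3.
8.0906165255 ÷ 3 = 2.6968721752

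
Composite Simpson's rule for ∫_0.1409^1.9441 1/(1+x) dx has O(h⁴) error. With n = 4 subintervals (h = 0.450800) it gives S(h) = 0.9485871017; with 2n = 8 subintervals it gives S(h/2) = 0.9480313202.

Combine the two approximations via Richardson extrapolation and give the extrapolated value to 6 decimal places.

0.947994

Leading term ∝ h^4; use weight 16 = 2^4.
Numerator 16·A(h/2) − A(h) = 16·0.9480313202 − 0.9485871017 = 14.2199140215
14.2199140215 ÷ 15 = 0.9479942681
Gap between inputs: 5.558e-04; correction applied: −0.0000370521.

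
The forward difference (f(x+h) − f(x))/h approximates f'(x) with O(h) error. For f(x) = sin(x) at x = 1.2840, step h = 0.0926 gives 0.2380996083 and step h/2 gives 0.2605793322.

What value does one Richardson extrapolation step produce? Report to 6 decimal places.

0.283059

Leading term ∝ h^1; use weight 2 = 2^1.
2^1*A(h/2) = 0.5211586644; minus A(h) gives 0.2830590561.
0.2830590561 ÷ 1 = 0.2830590561
Gap between inputs: 2.248e-02; correction applied: +0.0224797239.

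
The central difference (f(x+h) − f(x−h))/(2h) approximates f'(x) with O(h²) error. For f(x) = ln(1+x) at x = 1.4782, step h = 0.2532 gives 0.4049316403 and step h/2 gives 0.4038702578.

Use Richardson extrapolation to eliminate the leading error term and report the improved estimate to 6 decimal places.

Method order is 2; weight 2^2 = 4.
4*0.4038702578 − 0.4049316403 = 1.2105493909
Divide by 2^2 − 1 = 3.
(4*0.4038702578 − 0.4049316403)/(4 − 1) = 0.4035164636
Correction |R − A(h/2)| = 3.538e-04; gap |A(h/2) − A(h)| = 1.061e-03.

0.403516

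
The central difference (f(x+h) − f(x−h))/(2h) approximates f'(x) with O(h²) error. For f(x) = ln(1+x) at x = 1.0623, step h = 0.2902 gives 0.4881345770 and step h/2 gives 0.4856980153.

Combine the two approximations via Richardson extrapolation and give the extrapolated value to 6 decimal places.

0.484886

r = 2, so 2^r = 4.
Top: 4(0.4856980153) − (0.4881345770) = 1.4546574842
1.4546574842 ÷ 3 = 0.4848858281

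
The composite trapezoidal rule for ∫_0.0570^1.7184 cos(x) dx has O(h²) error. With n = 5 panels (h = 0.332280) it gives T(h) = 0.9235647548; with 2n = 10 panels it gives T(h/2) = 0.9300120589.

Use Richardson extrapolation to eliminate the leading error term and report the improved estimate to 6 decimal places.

Error is O(h^2); halving h shrinks it by 2^2 = 4.
4·0.9300120589 − 0.9235647548 = 2.7964834808
Divide by 2^2 − 1 = 3.
R = 2.7964834808/3 = 0.9321611603
Shift from A(h/2): +0.0021491014.

0.932161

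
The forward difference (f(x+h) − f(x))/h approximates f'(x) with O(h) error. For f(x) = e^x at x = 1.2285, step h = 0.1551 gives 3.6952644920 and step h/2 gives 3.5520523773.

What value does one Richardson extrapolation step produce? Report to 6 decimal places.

r = 1, so 2^r = 2.
Top: 2(3.5520523773) − (3.6952644920) = 3.4088402626
R = 3.4088402626/1 = 3.4088402626
Correction |R − A(h/2)| = 1.432e-01; gap |A(h/2) − A(h)| = 1.432e-01.

3.408840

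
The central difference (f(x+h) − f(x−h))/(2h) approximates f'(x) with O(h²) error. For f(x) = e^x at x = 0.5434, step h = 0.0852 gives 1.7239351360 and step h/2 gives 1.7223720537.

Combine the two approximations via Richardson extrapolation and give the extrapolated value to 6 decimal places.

Method order is 2; weight 2^2 = 4.
4*1.7223720537 = 6.8894882148; subtract 1.7239351360 → 5.1655530788
R = 5.1655530788/3 = 1.7218510263

1.721851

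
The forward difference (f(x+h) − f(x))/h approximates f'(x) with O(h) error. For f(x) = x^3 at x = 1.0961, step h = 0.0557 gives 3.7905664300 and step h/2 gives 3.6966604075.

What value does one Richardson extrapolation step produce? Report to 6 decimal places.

3.602754

Error is O(h^1); halving h shrinks it by 2^1 = 2.
Top: 2(3.6966604075) − (3.7905664300) = 3.6027543850
Divide by 2^1 − 1 = 1.
Extrapolated: 3.6027543850 / 1 = 3.6027543850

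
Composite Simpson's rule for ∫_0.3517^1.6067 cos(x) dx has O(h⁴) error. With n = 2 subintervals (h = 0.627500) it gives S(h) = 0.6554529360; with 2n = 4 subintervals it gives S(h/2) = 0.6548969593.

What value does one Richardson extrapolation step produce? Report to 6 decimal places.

The method has order 4: 2^4 = 16.
16·0.6548969593 = 10.4783513488; 10.4783513488 − 0.6554529360 = 9.8228984128
Divide by 2^4 − 1 = 15.
9.8228984128 ÷ 15 = 0.6548598942

0.654860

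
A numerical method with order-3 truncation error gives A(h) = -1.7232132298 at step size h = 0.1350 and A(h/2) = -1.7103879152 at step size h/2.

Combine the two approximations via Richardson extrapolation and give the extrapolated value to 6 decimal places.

The method has order 3: 2^3 = 8.
Numerator 8×A(h/2) − A(h) = 8×(-1.7103879152) − (-1.7232132298) = -11.9598900918
R = (-11.9598900918)/7 = -1.7085557274
Gap between inputs: 1.283e-02; correction applied: +0.0018321878.

-1.708556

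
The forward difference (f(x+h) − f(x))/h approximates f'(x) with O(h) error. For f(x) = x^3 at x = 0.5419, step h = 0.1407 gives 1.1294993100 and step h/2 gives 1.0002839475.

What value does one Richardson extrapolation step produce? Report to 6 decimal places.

0.871069

Leading term ∝ h^1; use weight 2 = 2^1.
Weighted: 2.0005678950 − 1.1294993100 = 0.8710685850
0.8710685850 ÷ 1 = 0.8710685850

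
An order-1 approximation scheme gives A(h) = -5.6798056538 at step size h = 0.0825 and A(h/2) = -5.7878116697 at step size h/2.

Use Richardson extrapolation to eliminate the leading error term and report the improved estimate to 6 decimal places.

Order 1 gives 2^r = 2 and 2^r − 1 = 1.
Numerator 2 × A(h/2) − A(h) = 2 × (-5.7878116697) − (-5.6798056538) = -5.8958176856
Divide by 2^1 − 1 = 1.
So the Richardson estimate is -5.8958176856.
Shift from A(h/2): −0.1080060159.

-5.895818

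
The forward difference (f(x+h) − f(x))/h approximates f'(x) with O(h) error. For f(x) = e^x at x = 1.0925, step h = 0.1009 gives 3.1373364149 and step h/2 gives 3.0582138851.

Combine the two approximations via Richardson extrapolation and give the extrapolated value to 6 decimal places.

Method order is 1; weight 2^1 = 2.
2^1·A(h/2) = 6.1164277702; minus A(h) gives 2.9790913553.
Denominator 2 − 1 = 1.
2.9790913553 ÷ 1 = 2.9790913553

2.979091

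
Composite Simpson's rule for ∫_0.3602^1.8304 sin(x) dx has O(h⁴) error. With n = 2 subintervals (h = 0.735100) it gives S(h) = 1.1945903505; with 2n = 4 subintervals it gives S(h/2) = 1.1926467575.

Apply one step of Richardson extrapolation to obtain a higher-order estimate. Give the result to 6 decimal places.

1.192517

r = 4, so 2^r = 16.
Top: 16(1.1926467575) − (1.1945903505) = 17.8877577695
17.8877577695 ÷ 15 = 1.1925171846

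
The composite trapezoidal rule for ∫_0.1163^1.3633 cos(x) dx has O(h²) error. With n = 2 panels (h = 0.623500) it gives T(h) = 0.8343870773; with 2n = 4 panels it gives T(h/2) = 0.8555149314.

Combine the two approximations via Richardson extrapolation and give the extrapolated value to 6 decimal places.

0.862558

r = 2: numerator weight 4, denominator 3.
A(h/2) − A(h) = 0.8555149314 − 0.8343870773 = 0.0211278541
Correction (A(h/2) − A(h))/(4 − 1) = 0.0211278541/3 = 0.0070426180
R = 0.8555149314 + 0.0070426180 = 0.8625575494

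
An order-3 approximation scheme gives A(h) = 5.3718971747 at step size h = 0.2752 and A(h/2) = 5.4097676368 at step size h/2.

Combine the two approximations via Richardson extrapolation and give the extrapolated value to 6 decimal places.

5.415178

Leading term ∝ h^3; use weight 8 = 2^3.
8×5.4097676368 − 5.3718971747 = 37.9062439197
Extrapolated: 37.9062439197 / 7 = 5.4151777028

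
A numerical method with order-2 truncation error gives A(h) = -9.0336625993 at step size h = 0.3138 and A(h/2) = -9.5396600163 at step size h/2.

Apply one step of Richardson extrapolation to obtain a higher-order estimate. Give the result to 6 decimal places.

-9.708326

Order 2 gives 2^r = 4 and 2^r − 1 = 3.
4 × (-9.5396600163) = -38.1586400652; (-38.1586400652) − (-9.0336625993) = -29.1249774659
(-29.1249774659) ÷ 3 = -9.7083258220
Gap between inputs: 5.060e-01; correction applied: −0.1686658057.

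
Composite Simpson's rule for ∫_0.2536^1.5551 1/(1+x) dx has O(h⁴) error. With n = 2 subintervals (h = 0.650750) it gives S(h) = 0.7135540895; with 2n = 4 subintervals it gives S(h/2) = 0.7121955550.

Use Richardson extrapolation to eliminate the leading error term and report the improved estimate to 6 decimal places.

r = 4: numerator weight 16, denominator 15.
A(h/2) − A(h) = 0.7121955550 − 0.7135540895 = -0.0013585345
Correction (A(h/2) − A(h))/(16 − 1) = (-0.0013585345)/15 = -0.0000905690
R = A(h/2) + (A(h/2) − A(h))/15 = 0.7121955550 − 0.0000905690 = 0.7121049860
Correction |R − A(h/2)| = 9.057e-05; gap |A(h/2) − A(h)| = 1.359e-03.

0.712105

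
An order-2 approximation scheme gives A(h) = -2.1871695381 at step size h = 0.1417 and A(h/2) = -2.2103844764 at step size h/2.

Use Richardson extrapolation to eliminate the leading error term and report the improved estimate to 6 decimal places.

With r = 2 the leading error scales as h^2, so the weight is 2^2 = 4.
2^2·A(h/2) = -8.8415379056; minus A(h) gives -6.6543683675.
(-6.6543683675) ÷ 3 = -2.2181227892
Correction |R − A(h/2)| = 7.738e-03; gap |A(h/2) − A(h)| = 2.321e-02.

-2.218123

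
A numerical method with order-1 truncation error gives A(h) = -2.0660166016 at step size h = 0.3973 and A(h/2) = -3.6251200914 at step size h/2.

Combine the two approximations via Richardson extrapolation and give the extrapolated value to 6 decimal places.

r = 1: numerator weight 2, denominator 1.
Weighted: (-7.2502401828) − (-2.0660166016) = -5.1842235812
Extrapolated: (-5.1842235812) / 1 = -5.1842235812

-5.184224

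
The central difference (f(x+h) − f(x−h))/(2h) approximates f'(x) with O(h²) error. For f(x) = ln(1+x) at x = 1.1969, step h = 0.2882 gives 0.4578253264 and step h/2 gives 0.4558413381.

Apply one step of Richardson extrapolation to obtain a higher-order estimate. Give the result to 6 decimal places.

With r = 2 the leading error scales as h^2, so the weight is 2^2 = 4.
4*0.4558413381 = 1.8233653524; 1.8233653524 − 0.4578253264 = 1.3655400260
R = 1.3655400260/3 = 0.4551800087
Gap between inputs: 1.984e-03; correction applied: −0.0006613294.

0.455180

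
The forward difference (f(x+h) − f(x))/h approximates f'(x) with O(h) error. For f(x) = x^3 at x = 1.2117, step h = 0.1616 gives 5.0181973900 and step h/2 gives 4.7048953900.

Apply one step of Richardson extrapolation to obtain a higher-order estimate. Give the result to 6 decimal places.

4.391593

The method has order 1: 2^1 = 2.
Top: 2(4.7048953900) − (5.0181973900) = 4.3915933900
Divide by 2^1 − 1 = 1.
Extrapolated: 4.3915933900 / 1 = 4.3915933900
Correction |R − A(h/2)| = 3.133e-01; gap |A(h/2) − A(h)| = 3.133e-01.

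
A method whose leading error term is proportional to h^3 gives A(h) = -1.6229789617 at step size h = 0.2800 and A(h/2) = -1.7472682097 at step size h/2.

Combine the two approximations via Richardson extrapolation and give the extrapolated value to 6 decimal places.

The method has order 3: 2^3 = 8.
8 × (-1.7472682097) − (-1.6229789617) = -12.3551667159
Denominator 8 − 1 = 7.
(-12.3551667159) ÷ 7 = -1.7650238166

-1.765024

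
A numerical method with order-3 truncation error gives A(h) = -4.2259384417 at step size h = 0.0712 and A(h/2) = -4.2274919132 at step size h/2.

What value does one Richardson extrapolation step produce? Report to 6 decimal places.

With r = 3 the leading error scales as h^3, so the weight is 2^3 = 8.
Numerator 8·A(h/2) − A(h) = 8·(-4.2274919132) − (-4.2259384417) = -29.5939968639
(-29.5939968639) ÷ 7 = -4.2277138377

-4.227714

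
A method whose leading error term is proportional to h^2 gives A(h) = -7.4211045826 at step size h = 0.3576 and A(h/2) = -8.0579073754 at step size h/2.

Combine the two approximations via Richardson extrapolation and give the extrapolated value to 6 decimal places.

Error is O(h^2); halving h shrinks it by 2^2 = 4.
A(h/2) − A(h) = -8.0579073754 − (-7.4211045826) = -0.6368027928
Divide by 2^2 − 1 = 3: (-0.6368027928)/3 = -0.2122675976
R = -8.0579073754 − 0.2122675976 = -8.2701749730
Shift from A(h/2): −0.2122675976.

-8.270175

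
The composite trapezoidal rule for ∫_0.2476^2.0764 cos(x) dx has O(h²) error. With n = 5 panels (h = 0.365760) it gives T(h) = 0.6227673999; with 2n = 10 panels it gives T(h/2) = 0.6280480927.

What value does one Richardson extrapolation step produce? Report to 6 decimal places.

0.629808

The method has order 2: 2^2 = 4.
Weighted: 2.5121923708 − 0.6227673999 = 1.8894249709
Denominator 4 − 1 = 3.
(4·0.6280480927 − 0.6227673999)/(4 − 1) = 0.6298083236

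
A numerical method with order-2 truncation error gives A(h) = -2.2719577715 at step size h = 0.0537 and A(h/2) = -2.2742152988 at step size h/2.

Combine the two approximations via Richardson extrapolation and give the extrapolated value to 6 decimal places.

-2.274968

With r = 2 the leading error scales as h^2, so the weight is 2^2 = 4.
Difference of the inputs: -2.2742152988 − (-2.2719577715) = -0.0022575273
Correction (A(h/2) − A(h))/(4 − 1) = (-0.0022575273)/3 = -0.0007525091
R = -2.2742152988 − 0.0007525091 = -2.2749678079
Gap between inputs: 2.258e-03; correction applied: −0.0007525091.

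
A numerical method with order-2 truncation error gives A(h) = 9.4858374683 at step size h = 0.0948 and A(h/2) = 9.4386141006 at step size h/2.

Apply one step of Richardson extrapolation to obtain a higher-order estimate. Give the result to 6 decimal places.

9.422873

Method order is 2; weight 2^2 = 4.
4 × 9.4386141006 = 37.7544564024; subtract 9.4858374683 → 28.2686189341
R = 28.2686189341/3 = 9.4228729780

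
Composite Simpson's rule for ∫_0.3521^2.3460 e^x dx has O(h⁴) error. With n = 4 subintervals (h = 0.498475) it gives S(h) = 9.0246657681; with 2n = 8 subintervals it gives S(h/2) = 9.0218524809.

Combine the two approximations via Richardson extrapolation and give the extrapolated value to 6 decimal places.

Method order is 4; weight 2^4 = 16.
Weighted: 144.3496396944 − 9.0246657681 = 135.3249739263
Denominator 16 − 1 = 15.
So the Richardson estimate is 9.0216649284.

9.021665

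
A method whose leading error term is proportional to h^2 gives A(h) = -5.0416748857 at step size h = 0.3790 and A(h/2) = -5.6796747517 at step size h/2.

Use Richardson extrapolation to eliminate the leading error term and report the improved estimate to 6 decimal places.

With r = 2 the leading error scales as h^2, so the weight is 2^2 = 4.
A(h/2) − A(h) = -5.6796747517 − (-5.0416748857) = -0.6379998660
Correction (A(h/2) − A(h))/(4 − 1) = (-0.6379998660)/3 = -0.2126666220
R = -5.6796747517 − 0.2126666220 = -5.8923413737

-5.892341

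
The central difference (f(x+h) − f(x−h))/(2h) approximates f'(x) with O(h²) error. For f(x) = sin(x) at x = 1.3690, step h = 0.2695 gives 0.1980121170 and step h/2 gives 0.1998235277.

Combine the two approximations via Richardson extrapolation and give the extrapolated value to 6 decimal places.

0.200427

Error is O(h^2); halving h shrinks it by 2^2 = 4.
Top: 4(0.1998235277) − (0.1980121170) = 0.6012819938
Denominator 4 − 1 = 3.
(4 × 0.1998235277 − 0.1980121170)/(4 − 1) = 0.2004273313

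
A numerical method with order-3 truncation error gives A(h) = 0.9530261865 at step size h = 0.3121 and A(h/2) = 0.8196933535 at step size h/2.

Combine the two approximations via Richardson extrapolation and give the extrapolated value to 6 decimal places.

r = 3, so 2^r = 8.
Weighted: 6.5575468280 − 0.9530261865 = 5.6045206415
Divide by 2^3 − 1 = 7.
5.6045206415 ÷ 7 = 0.8006458059
Shift from A(h/2): −0.0190475476.

0.800646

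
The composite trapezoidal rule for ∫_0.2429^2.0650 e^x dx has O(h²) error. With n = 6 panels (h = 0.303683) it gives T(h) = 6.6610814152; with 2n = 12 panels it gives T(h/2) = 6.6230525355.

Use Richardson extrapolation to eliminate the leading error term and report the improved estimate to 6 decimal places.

With r = 2 the leading error scales as h^2, so the weight is 2^2 = 4.
Numerator 4×A(h/2) − A(h) = 4×6.6230525355 − 6.6610814152 = 19.8311287268
R = 19.8311287268/3 = 6.6103762423

6.610376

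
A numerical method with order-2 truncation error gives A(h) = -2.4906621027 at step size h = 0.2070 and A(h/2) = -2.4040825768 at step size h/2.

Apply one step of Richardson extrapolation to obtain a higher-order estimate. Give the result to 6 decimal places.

Error is O(h^2); halving h shrinks it by 2^2 = 4.
4 × (-2.4040825768) − (-2.4906621027) = -7.1256682045
Divide by 2^2 − 1 = 3.
R = (-7.1256682045)/3 = -2.3752227348
Correction |R − A(h/2)| = 2.886e-02; gap |A(h/2) − A(h)| = 8.658e-02.

-2.375223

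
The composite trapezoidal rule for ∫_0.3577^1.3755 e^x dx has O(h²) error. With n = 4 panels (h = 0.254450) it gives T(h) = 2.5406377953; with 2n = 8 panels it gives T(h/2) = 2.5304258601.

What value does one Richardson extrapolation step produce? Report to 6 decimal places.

Method order is 2; weight 2^2 = 4.
4·2.5304258601 = 10.1217034404; 10.1217034404 − 2.5406377953 = 7.5810656451
Divide by 2^2 − 1 = 3.
Extrapolated: 7.5810656451 / 3 = 2.5270218817
Shift from A(h/2): −0.0034039784.

2.527022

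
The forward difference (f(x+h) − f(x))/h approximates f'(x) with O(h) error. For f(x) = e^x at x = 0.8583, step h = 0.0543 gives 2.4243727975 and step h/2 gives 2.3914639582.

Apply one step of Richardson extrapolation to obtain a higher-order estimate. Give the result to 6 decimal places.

2.358555

Leading term ∝ h^1; use weight 2 = 2^1.
Numerator 2·A(h/2) − A(h) = 2·2.3914639582 − 2.4243727975 = 2.3585551189
2.3585551189 ÷ 1 = 2.3585551189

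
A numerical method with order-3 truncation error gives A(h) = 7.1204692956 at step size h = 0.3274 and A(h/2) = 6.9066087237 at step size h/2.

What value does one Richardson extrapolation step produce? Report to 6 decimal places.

Method order is 3; weight 2^3 = 8.
8×6.9066087237 = 55.2528697896; subtract 7.1204692956 → 48.1324004940
Divide by 2^3 − 1 = 7.
R = 48.1324004940/7 = 6.8760572134

6.876057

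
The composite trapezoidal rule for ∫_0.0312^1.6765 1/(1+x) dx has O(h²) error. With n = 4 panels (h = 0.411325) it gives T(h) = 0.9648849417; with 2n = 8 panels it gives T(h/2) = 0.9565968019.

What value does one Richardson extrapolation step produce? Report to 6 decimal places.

0.953834

With r = 2 the leading error scales as h^2, so the weight is 2^2 = 4.
Top: 4(0.9565968019) − (0.9648849417) = 2.8615022659
Denominator 4 − 1 = 3.
Extrapolated: 2.8615022659 / 3 = 0.9538340886
Correction |R − A(h/2)| = 2.763e-03; gap |A(h/2) − A(h)| = 8.288e-03.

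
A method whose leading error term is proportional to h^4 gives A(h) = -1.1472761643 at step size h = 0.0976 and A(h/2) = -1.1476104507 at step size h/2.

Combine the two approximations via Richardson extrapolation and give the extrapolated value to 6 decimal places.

-1.147633

Error is O(h^4); halving h shrinks it by 2^4 = 16.
Top: 16(-1.1476104507) − (-1.1472761643) = -17.2144910469
R = (-17.2144910469)/15 = -1.1476327365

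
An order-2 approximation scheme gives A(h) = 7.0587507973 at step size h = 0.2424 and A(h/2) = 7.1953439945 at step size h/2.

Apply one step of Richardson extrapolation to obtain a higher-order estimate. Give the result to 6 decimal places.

7.240875

With r = 2 the leading error scales as h^2, so the weight is 2^2 = 4.
2^2*A(h/2) = 28.7813759780; minus A(h) gives 21.7226251807.
Divide by 2^2 − 1 = 3.
Extrapolated: 21.7226251807 / 3 = 7.2408750602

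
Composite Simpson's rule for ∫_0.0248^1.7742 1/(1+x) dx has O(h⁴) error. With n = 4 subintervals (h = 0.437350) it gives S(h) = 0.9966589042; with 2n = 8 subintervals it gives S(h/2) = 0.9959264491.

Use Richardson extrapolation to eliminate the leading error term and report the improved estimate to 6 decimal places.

r = 4: numerator weight 16, denominator 15.
16·0.9959264491 = 15.9348231856; 15.9348231856 − 0.9966589042 = 14.9381642814
Denominator 16 − 1 = 15.
14.9381642814 ÷ 15 = 0.9958776188
Gap between inputs: 7.325e-04; correction applied: −0.0000488303.

0.995878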